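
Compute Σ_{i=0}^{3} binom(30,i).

4526

1 + 30 + 435 + 4060 = 4526.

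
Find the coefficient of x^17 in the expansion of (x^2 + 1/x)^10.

General term: C(10,j)·(x^2)^j·(1/x)^(10-j), with x-exponent 2j − 1(10−j) = 3j − 10.
Set 3j − 10 = 17: j = 9.
C(10,9) = 10; 1^9 = 1; 1^1 = 1.
Coefficient = 10 · 1 · 1 = 10.

10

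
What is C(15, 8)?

6435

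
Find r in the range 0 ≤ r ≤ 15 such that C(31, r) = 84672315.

11

C(31,r) increases on 0 ≤ r ≤ 15. C(31,10) = 44352165 and C(31,11) = 84672315, so r = 11.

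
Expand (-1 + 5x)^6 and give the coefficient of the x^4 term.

9375

The general term is C(6,j)·(-1)^j·(5x)^(6-j); the x^4 term has j = 2.
C(6,2) = 15.
Coefficient = C(6,2) · 5^4 = 15 · 625 = 9375.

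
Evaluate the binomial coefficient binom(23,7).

C(23,7) = (23·22·21·20·19·18·17) / 7! = 1235591280 / 5040 = 245157.

245157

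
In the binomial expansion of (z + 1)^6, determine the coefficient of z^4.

15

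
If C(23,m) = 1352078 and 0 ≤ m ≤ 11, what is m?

11

C(23,m) increases on 0 ≤ m ≤ 11. C(23,10) = 1144066 and C(23,11) = 1352078, so m = 11.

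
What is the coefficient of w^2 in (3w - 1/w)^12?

-1732104

General term: C(12,j)·(3w)^j·(-1/w)^(12-j), with w-exponent 1j − 1(12−j) = 2j − 12.
Set 2j − 12 = 2: j = 7.
C(12,7) = 792; 3^7 = 2187; (-1)^5 = -1.
Coefficient = 792 · 2187 · (-1) = -1732104.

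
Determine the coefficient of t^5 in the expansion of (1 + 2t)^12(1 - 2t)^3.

Coefficient of t^5 = Σ_{j} C(12,j)·2^j·C(3,5-j)·(-2)^(5-j) for j from 2 to 5.
= (-2112) + 21120 + (-47520) + 25344 = -3168.

-3168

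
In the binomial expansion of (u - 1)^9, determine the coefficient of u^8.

-9

The general term is C(9,j)·(u)^j·(-1)^(9-j); the u^8 term has j = 8.
C(9,8) = 9.
Coefficient = C(9,8) · (-1)^1 = 9 · (-1) = -9.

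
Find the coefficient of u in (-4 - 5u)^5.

-6400

The general term is C(5,j)·(-4)^j·(-5u)^(5-j); the u^1 term has j = 4.
C(5,4) = 5.
Coefficient = C(5,4) · (-4)^4 · (-5)^1 = 5 · 256 · (-5) = -6400.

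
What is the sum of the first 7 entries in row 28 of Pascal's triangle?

499178

1 + 28 + 378 + 3276 + 20475 + 98280 + 376740 = 499178.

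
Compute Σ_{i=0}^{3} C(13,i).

378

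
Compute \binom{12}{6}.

924

C(12,6) = (12·11·10·9·8·7) / 6! = 665280 / 720 = 924.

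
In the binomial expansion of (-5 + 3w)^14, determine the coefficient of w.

-51269531250

The general term is C(14,j)·(-5)^j·(3w)^(14-j); the w^1 term has j = 13.
C(14,13) = 14.
Coefficient = C(14,13) · (-5)^13 · 3^1 = 14 · (-1220703125) · 3 = -51269531250.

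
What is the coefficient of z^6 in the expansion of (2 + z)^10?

The general term is C(10,j)·(2)^j·(z)^(10-j); the z^6 term has j = 4.
C(10,4) = 210.
Coefficient = C(10,4) · 2^4 = 210 · 16 = 3360.

3360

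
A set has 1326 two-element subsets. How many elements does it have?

n(n−1)/2 = 1326 ⇒ n(n−1) = 2652. Since 52·51 = 2652, n = 52.

52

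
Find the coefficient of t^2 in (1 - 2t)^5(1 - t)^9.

Coefficient of t^2 = Σ_{j} C(5,j)·(-2)^j·C(9,2-j)·(-1)^(2-j) for j from 0 to 2.
= 36 + 90 + 40 = 166.

166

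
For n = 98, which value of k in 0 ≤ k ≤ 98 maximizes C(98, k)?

49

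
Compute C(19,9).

C(19,9) = (19·18·17·16·15·14·13·12·11) / 9! = 33522128640 / 362880 = 92378.

92378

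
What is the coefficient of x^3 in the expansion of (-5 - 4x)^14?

1137500000000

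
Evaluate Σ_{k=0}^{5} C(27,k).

101584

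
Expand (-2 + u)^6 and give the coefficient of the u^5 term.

The general term is C(6,j)·(-2)^j·(u)^(6-j); the u^5 term has j = 1.
C(6,1) = 6.
Coefficient = C(6,1) · (-2)^1 = 6 · (-2) = -12.

-12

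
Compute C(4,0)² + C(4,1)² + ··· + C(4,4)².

Σ C(4,k)² is the coefficient of x^4 in (1+x)^4(1+x)^4 = (1+x)^8, i.e. C(8,4) = 70.

70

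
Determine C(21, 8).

C(21,8) = (21·20·19·18·17·16·15·14) / 8! = 8204716800 / 40320 = 203490.

203490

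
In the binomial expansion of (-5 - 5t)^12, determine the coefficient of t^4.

The general term is C(12,j)·(-5)^j·(-5t)^(12-j); the t^4 term has j = 8.
C(12,8) = 495.
Coefficient = C(12,8) · (-5)^8 · (-5)^4 = 495 · 390625 · 625 = 120849609375.

120849609375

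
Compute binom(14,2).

91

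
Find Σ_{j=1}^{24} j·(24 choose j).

201326592

Differentiating (1+x)^24 and setting x=1: Σ j·C(24,j) = 24·2^23 = 201326592.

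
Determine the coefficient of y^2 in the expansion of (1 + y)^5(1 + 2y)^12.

394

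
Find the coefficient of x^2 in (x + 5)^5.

1250

The general term is C(5,j)·(x)^j·(5)^(5-j); the x^2 term has j = 2.
C(5,2) = 10.
Coefficient = C(5,2) · 5^3 = 10 · 125 = 1250.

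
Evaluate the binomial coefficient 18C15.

816

C(18,15) = C(18,3) by symmetry.
C(18,3) = (18·17·16) / 3! = 4896 / 6 = 816.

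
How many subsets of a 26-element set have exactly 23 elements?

2600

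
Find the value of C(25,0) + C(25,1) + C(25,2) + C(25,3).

1 + 25 + 300 + 2300 = 2626.

2626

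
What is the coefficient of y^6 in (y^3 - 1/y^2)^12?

924

General term: C(12,j)·(y^3)^j·(-1/y^2)^(12-j), with y-exponent 3j − 2(12−j) = 5j − 24.
Set 5j − 24 = 6: j = 6.
C(12,6) = 924; 1^6 = 1; (-1)^6 = 1.
Coefficient = 924 · 1 · 1 = 924.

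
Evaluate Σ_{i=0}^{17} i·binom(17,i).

Since i·C(17,i) = 17·C(16,i−1), the sum is 17·2^16 = 17·65536 = 1114112.

1114112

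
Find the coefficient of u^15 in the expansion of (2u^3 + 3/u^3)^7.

General term: C(7,j)·(2u^3)^j·(3/u^3)^(7-j), with u-exponent 3j − 3(7−j) = 6j − 21.
Set 6j − 21 = 15: j = 6.
C(7,6) = 7; 2^6 = 64; 3^1 = 3.
Coefficient = 7 · 64 · 3 = 1344.

1344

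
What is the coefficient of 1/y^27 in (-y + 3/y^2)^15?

General term: C(15,j)·(-y)^j·(3/y^2)^(15-j), with y-exponent 1j − 2(15−j) = 3j − 30.
Set 3j − 30 = -27: j = 1.
C(15,1) = 15; (-1)^1 = -1; 3^14 = 4782969.
Coefficient = 15 · (-1) · 4782969 = -71744535.

-71744535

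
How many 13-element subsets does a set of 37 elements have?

C(37,13) = (37·36·35·34·33·32·31·30·29·28·27·26·25) / 13! = 22183557976419840000 / 6227020800 = 3562467300.

3562467300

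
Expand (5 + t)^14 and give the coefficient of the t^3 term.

The general term is C(14,j)·(5)^j·(t)^(14-j); the t^3 term has j = 11.
C(14,11) = 364.
Coefficient = C(14,11) · 5^11 = 364 · 48828125 = 17773437500.

17773437500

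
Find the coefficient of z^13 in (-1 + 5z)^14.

-17089843750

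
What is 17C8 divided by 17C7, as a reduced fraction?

C(n,k+1)/C(n,k) = (n−k)/(k+1) = (17−7)/(7+1) = 10/8 = 5/4.

5/4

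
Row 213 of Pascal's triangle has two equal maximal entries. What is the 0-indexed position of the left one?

For odd n = 213, C(213,k) peaks at k = (n−1)/2 and (n+1)/2; the lower is 106.

106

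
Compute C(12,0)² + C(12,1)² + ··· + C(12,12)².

2704156

By Vandermonde's identity, Σ C(12,k)² = C(24,12) = 2704156.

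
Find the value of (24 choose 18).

134596

C(24,18) = C(24,6) by symmetry.
C(24,6) = (24·23·22·21·20·19) / 6! = 96909120 / 720 = 134596.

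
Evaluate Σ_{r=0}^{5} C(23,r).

44552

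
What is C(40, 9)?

273438880

C(40,9) = (40·39·38·37·36·35·34·33·32) / 9! = 99225500774400 / 362880 = 273438880.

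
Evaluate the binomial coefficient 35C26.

C(35,26) = C(35,9) by symmetry.
C(35,9) = (35·34·33·32·31·30·29·28·27) / 9! = 25622035084800 / 362880 = 70607460.

70607460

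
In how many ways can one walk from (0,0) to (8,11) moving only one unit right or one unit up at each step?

75582

Each path is a sequence of 19 steps with 8 rights: C(19,8) = 75582.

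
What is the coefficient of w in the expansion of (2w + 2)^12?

The general term is C(12,j)·(2w)^j·(2)^(12-j); the w^1 term has j = 1.
C(12,1) = 12.
Coefficient = C(12,1) · 2^1 · 2^11 = 12 · 2 · 2048 = 49152.

49152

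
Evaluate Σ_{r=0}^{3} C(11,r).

232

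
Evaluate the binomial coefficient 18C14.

C(18,14) = C(18,4) by symmetry.
C(18,4) = (18·17·16·15) / 4! = 73440 / 24 = 3060.

3060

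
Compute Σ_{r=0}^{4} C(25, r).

15276

1 + 25 + 300 + 2300 + 12650 = 15276.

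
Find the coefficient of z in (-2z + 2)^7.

-896

The general term is C(7,j)·(-2z)^j·(2)^(7-j); the z^1 term has j = 1.
C(7,1) = 7.
Coefficient = C(7,1) · (-2)^1 · 2^6 = 7 · (-2) · 64 = -896.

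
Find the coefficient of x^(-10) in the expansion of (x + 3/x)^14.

48361131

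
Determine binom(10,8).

45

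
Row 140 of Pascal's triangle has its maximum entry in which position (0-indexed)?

C(140,j) is maximized at j = 140/2 = 70.

70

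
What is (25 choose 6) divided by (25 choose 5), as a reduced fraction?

10/3

C(n,k+1)/C(n,k) = (n−k)/(k+1) = (25−5)/(5+1) = 20/6 = 10/3.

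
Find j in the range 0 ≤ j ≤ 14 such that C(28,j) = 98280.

C(28,j) increases on 0 ≤ j ≤ 14. C(28,4) = 20475 and C(28,5) = 98280, so j = 5.

5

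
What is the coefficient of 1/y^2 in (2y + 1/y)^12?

General term: C(12,j)·(2y)^j·(1/y)^(12-j), with y-exponent 1j − 1(12−j) = 2j − 12.
Set 2j − 12 = -2: j = 5.
C(12,5) = 792; 2^5 = 32; 1^7 = 1.
Coefficient = 792 · 32 · 1 = 25344.

25344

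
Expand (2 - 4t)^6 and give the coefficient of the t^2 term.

3840

The general term is C(6,j)·(2)^j·(-4t)^(6-j); the t^2 term has j = 4.
C(6,4) = 15.
Coefficient = C(6,4) · 2^4 · (-4)^2 = 15 · 16 · 16 = 3840.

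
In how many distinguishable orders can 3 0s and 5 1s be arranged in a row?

56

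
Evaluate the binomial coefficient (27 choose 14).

20058300

C(27,14) = C(27,13) by symmetry.
C(27,13) = (27·26·25·24·23·22·21·20·19·18·17·16·15) / 13! = 124903451312640000 / 6227020800 = 20058300.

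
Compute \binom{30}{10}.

C(30,10) = (30·29·28·27·26·25·24·23·22·21) / 10! = 109027350432000 / 3628800 = 30045015.

30045015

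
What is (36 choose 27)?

C(36,27) = C(36,9) by symmetry.
C(36,9) = (36·35·34·33·32·31·30·29·28) / 9! = 34162713446400 / 362880 = 94143280.

94143280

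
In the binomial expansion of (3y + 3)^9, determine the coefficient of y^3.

The general term is C(9,j)·(3y)^j·(3)^(9-j); the y^3 term has j = 3.
C(9,3) = 84.
Coefficient = C(9,3) · 3^3 · 3^6 = 84 · 27 · 729 = 1653372.

1653372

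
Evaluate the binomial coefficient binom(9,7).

C(9,7) = C(9,2) by symmetry.
C(9,2) = (9·8) / 2! = 72 / 2 = 36.

36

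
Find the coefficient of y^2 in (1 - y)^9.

The general term is C(9,j)·(1)^j·(-y)^(9-j); the y^2 term has j = 7.
C(9,7) = 36.
Coefficient = C(9,7) = 36.

36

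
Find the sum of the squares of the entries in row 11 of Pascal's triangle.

705432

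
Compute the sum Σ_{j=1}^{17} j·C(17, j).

Since j·C(17,j) = 17·C(16,j−1), the sum is 17·2^16 = 17·65536 = 1114112.

1114112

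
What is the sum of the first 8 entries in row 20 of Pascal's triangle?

137980

1 + 20 + 190 + 1140 + 4845 + 15504 + 38760 + 77520 = 137980.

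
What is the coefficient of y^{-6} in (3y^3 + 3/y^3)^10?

12400290

General term: C(10,j)·(3y^3)^j·(3/y^3)^(10-j), with y-exponent 3j − 3(10−j) = 6j − 30.
Set 6j − 30 = -6: j = 4.
C(10,4) = 210; 3^4 = 81; 3^6 = 729.
Coefficient = 210 · 81 · 729 = 12400290.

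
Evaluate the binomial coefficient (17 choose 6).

12376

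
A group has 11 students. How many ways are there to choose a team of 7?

This is C(11,7) = 330.

330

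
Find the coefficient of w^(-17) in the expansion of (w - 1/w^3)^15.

6435

General term: C(15,j)·(w)^j·(-1/w^3)^(15-j), with w-exponent 1j − 3(15−j) = 4j − 45.
Set 4j − 45 = -17: j = 7.
C(15,7) = 6435; 1^7 = 1; (-1)^8 = 1.
Coefficient = 6435 · 1 · 1 = 6435.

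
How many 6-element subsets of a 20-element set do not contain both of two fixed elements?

All 6-subsets: C(20,6) = 38760. Those containing both fixed elements: C(18,4) = 3060.
38760 − 3060 = 35700.

35700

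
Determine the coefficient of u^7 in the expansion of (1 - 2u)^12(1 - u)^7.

Coefficient of u^7 = Σ_{j} C(12,j)·(-2)^j·C(7,7-j)·(-1)^(7-j) for j from 0 to 7.
= (-1) + (-168) + (-5544) + (-61600) + (-277200) + (-532224) + (-413952) + (-101376) = -1392065.

-1392065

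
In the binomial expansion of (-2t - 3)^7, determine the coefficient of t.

-10206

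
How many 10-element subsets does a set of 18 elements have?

C(18,10) = C(18,8) by symmetry.
C(18,8) = (18·17·16·15·14·13·12·11) / 8! = 1764322560 / 40320 = 43758.

43758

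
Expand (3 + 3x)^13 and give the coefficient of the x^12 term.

The general term is C(13,j)·(3)^j·(3x)^(13-j); the x^12 term has j = 1.
C(13,1) = 13.
Coefficient = C(13,1) · 3^1 · 3^12 = 13 · 3 · 531441 = 20726199.

20726199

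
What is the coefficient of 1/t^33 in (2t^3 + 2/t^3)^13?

General term: C(13,j)·(2t^3)^j·(2/t^3)^(13-j), with t-exponent 3j − 3(13−j) = 6j − 39.
Set 6j − 39 = -33: j = 1.
C(13,1) = 13; 2^1 = 2; 2^12 = 4096.
Coefficient = 13 · 2 · 4096 = 106496.

106496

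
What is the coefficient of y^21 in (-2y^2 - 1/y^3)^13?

-53248

General term: C(13,j)·(-2y^2)^j·(-1/y^3)^(13-j), with y-exponent 2j − 3(13−j) = 5j − 39.
Set 5j − 39 = 21: j = 12.
C(13,12) = 13; (-2)^12 = 4096; (-1)^1 = -1.
Coefficient = 13 · 4096 · (-1) = -53248.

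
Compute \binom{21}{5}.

20349

C(21,5) = (21·20·19·18·17) / 5! = 2441880 / 120 = 20349.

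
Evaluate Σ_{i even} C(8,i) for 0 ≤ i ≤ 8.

Half of (1+1)^8 + (1−1)^8 gives the even-index sum: 2^7 = 128.

128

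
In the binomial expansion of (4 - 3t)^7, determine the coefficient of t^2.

The general term is C(7,j)·(4)^j·(-3t)^(7-j); the t^2 term has j = 5.
C(7,5) = 21.
Coefficient = C(7,5) · 4^5 · (-3)^2 = 21 · 1024 · 9 = 193536.

193536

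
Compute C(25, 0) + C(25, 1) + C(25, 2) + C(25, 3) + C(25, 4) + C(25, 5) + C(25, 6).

245506

1 + 25 + 300 + 2300 + 12650 + 53130 + 177100 = 245506.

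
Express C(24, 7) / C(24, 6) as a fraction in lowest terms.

18/7

C(n,k+1)/C(n,k) = (n−k)/(k+1) = (24−6)/(6+1) = 18/7.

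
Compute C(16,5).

4368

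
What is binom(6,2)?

C(6,2) = (6·5) / 2! = 30 / 2 = 15.

15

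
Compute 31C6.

736281

C(31,6) = (31·30·29·28·27·26) / 6! = 530122320 / 720 = 736281.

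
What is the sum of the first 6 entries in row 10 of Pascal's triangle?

1 + 10 + 45 + 120 + 210 + 252 = 638.

638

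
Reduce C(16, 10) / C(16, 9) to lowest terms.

7/10

C(n,k+1)/C(n,k) = (n−k)/(k+1) = (16−9)/(9+1) = 7/10.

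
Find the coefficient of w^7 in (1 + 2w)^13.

The general term is C(13,j)·(1)^j·(2w)^(13-j); the w^7 term has j = 6.
C(13,6) = 1716.
Coefficient = C(13,6) · 2^7 = 1716 · 128 = 219648.

219648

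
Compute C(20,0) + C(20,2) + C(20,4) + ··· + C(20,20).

524288

Half of (1+1)^20 + (1−1)^20 gives the even-index sum: 2^19 = 524288.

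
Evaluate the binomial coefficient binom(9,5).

C(9,5) = C(9,4) by symmetry.
C(9,4) = (9·8·7·6) / 4! = 3024 / 24 = 126.

126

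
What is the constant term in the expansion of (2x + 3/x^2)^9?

145152

General term: C(9,j)·(2x)^j·(3/x^2)^(9-j), with x-exponent 1j − 2(9−j) = 3j − 18.
Set 3j − 18 = 0: j = 6.
C(9,6) = 84; 2^6 = 64; 3^3 = 27.
Coefficient = 84 · 64 · 27 = 145152.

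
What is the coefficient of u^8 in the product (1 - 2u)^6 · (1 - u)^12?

357423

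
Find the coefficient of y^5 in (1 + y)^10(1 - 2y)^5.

120

Coefficient of y^5 = Σ_{j} C(10,j)·1^j·C(5,5-j)·(-2)^(5-j) for j from 0 to 5.
= (-32) + 800 + (-3600) + 4800 + (-2100) + 252 = 120.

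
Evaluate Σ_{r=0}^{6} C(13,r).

4096

1 + 13 + 78 + 286 + 715 + 1287 + 1716 = 4096.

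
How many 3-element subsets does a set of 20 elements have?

1140

C(20,3) = (20·19·18) / 3! = 6840 / 6 = 1140.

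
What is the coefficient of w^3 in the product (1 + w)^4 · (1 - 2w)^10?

-356

Coefficient of w^3 = Σ_{j} C(4,j)·1^j·C(10,3-j)·(-2)^(3-j) for j from 0 to 3.
= (-960) + 720 + (-120) + 4 = -356.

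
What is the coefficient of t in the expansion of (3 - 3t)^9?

-177147

The general term is C(9,j)·(3)^j·(-3t)^(9-j); the t^1 term has j = 8.
C(9,8) = 9.
Coefficient = C(9,8) · 3^8 · (-3)^1 = 9 · 6561 · (-3) = -177147.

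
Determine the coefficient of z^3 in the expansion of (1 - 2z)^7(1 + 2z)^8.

-56

Coefficient of z^3 = Σ_{j} C(7,j)·(-2)^j·C(8,3-j)·2^(3-j) for j from 0 to 3.
= 448 + (-1568) + 1344 + (-280) = -56.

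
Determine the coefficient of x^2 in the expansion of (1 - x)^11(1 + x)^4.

17

Coefficient of x^2 = Σ_{j} C(11,j)·(-1)^j·C(4,2-j)·1^(2-j) for j from 0 to 2.
= 6 + (-44) + 55 = 17.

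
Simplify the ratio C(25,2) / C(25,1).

12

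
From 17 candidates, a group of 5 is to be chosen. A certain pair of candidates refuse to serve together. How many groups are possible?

All 5-subsets: C(17,5) = 6188. Those containing both fixed elements: C(15,3) = 455.
6188 − 455 = 5733.

5733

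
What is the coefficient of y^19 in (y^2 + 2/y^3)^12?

24

General term: C(12,j)·(y^2)^j·(2/y^3)^(12-j), with y-exponent 2j − 3(12−j) = 5j − 36.
Set 5j − 36 = 19: j = 11.
C(12,11) = 12; 1^11 = 1; 2^1 = 2.
Coefficient = 12 · 1 · 2 = 24.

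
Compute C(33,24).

C(33,24) = C(33,9) by symmetry.
C(33,9) = (33·32·31·30·29·28·27·26·25) / 9! = 13995229248000 / 362880 = 38567100.

38567100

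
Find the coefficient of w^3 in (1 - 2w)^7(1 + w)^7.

49

Coefficient of w^3 = Σ_{j} C(7,j)·(-2)^j·C(7,3-j)·1^(3-j) for j from 0 to 3.
= 35 + (-294) + 588 + (-280) = 49.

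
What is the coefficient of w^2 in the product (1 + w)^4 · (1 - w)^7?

Coefficient of w^2 = Σ_{j} C(4,j)·1^j·C(7,2-j)·(-1)^(2-j) for j from 0 to 2.
= 21 + (-28) + 6 = -1.

-1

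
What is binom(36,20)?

7307872110

C(36,20) = C(36,16) by symmetry.
C(36,16) = (36·35·34·33·32·31·30·29·28·27·26·25·24·23·22·21) / 16! = 152901072685905223680000 / 20922789888000 = 7307872110.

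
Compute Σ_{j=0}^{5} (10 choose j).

1 + 10 + 45 + 120 + 210 + 252 = 638.

638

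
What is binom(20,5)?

C(20,5) = (20·19·18·17·16) / 5! = 1860480 / 120 = 15504.

15504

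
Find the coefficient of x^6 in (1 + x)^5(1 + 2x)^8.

Coefficient of x^6 = Σ_{j} C(5,j)·1^j·C(8,6-j)·2^(6-j) for j from 0 to 5.
= 1792 + 8960 + 11200 + 4480 + 560 + 16 = 27008.

27008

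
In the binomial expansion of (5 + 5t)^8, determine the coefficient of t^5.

The general term is C(8,j)·(5)^j·(5t)^(8-j); the t^5 term has j = 3.
C(8,3) = 56.
Coefficient = C(8,3) · 5^3 · 5^5 = 56 · 125 · 3125 = 21875000.

21875000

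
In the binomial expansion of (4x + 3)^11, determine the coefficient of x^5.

344881152

The general term is C(11,j)·(4x)^j·(3)^(11-j); the x^5 term has j = 5.
C(11,5) = 462.
Coefficient = C(11,5) · 4^5 · 3^6 = 462 · 1024 · 729 = 344881152.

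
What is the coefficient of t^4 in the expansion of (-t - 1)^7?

-35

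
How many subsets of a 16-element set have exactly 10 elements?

Choose the 10 positions: C(16,10) = 8008.

8008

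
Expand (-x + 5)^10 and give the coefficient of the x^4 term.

3281250

The general term is C(10,j)·(-x)^j·(5)^(10-j); the x^4 term has j = 4.
C(10,4) = 210.
Coefficient = C(10,4) · 5^6 = 210 · 15625 = 3281250.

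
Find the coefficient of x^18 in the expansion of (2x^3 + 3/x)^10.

414720

General term: C(10,j)·(2x^3)^j·(3/x)^(10-j), with x-exponent 3j − 1(10−j) = 4j − 10.
Set 4j − 10 = 18: j = 7.
C(10,7) = 120; 2^7 = 128; 3^3 = 27.
Coefficient = 120 · 128 · 27 = 414720.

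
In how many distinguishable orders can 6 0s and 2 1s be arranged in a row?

28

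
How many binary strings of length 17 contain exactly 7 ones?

Choose the 7 positions: C(17,7) = 19448.

19448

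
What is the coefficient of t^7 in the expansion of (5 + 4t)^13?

The general term is C(13,j)·(5)^j·(4t)^(13-j); the t^7 term has j = 6.
C(13,6) = 1716.
Coefficient = C(13,6) · 5^6 · 4^7 = 1716 · 15625 · 16384 = 439296000000.

439296000000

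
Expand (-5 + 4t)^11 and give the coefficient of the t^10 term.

-57671680

The general term is C(11,j)·(-5)^j·(4t)^(11-j); the t^10 term has j = 1.
C(11,1) = 11.
Coefficient = C(11,1) · (-5)^1 · 4^10 = 11 · (-5) · 1048576 = -57671680.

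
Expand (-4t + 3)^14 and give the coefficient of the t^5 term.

-40351094784

The general term is C(14,j)·(-4t)^j·(3)^(14-j); the t^5 term has j = 5.
C(14,5) = 2002.
Coefficient = C(14,5) · (-4)^5 · 3^9 = 2002 · (-1024) · 19683 = -40351094784.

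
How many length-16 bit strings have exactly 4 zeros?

1820

Choose the 4 positions: C(16,4) = 1820.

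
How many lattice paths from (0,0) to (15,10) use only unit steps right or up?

3268760

Each path is a sequence of 25 steps with 15 rights: C(25,15) = 3268760.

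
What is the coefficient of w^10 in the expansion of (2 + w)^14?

The general term is C(14,j)·(2)^j·(w)^(14-j); the w^10 term has j = 4.
C(14,4) = 1001.
Coefficient = C(14,4) · 2^4 = 1001 · 16 = 16016.

16016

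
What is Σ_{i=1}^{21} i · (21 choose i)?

Since i·C(21,i) = 21·C(20,i−1), the sum is 21·2^20 = 21·1048576 = 22020096.

22020096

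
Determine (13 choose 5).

1287

C(13,5) = (13·12·11·10·9) / 5! = 154440 / 120 = 1287.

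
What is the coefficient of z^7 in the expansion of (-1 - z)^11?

The general term is C(11,j)·(-1)^j·(-z)^(11-j); the z^7 term has j = 4.
C(11,4) = 330.
Coefficient = C(11,4) · (-1)^7 = 330 · (-1) = -330.

-330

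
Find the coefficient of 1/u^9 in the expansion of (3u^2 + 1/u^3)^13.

1250964

General term: C(13,j)·(3u^2)^j·(1/u^3)^(13-j), with u-exponent 2j − 3(13−j) = 5j − 39.
Set 5j − 39 = -9: j = 6.
C(13,6) = 1716; 3^6 = 729; 1^7 = 1.
Coefficient = 1716 · 729 · 1 = 1250964.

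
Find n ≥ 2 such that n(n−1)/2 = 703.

38

n(n−1)/2 = 703 ⇒ n(n−1) = 1406. Since 38·37 = 1406, n = 38.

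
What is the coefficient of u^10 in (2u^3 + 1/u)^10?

8064

General term: C(10,j)·(2u^3)^j·(1/u)^(10-j), with u-exponent 3j − 1(10−j) = 4j − 10.
Set 4j − 10 = 10: j = 5.
C(10,5) = 252; 2^5 = 32; 1^5 = 1.
Coefficient = 252 · 32 · 1 = 8064.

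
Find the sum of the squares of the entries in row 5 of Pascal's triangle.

252

By Vandermonde's identity, Σ C(5,i)² = C(10,5) = 252.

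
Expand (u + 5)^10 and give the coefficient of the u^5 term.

The general term is C(10,j)·(u)^j·(5)^(10-j); the u^5 term has j = 5.
C(10,5) = 252.
Coefficient = C(10,5) · 5^5 = 252 · 3125 = 787500.

787500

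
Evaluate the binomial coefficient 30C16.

C(30,16) = C(30,14) by symmetry.
C(30,14) = (30·29·28·27·26·25·24·23·22·21·20·19·18·17) / 14! = 12677700308232960000 / 87178291200 = 145422675.

145422675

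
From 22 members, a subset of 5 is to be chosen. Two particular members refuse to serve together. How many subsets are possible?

25194

All 5-subsets: C(22,5) = 26334. Those containing both fixed elements: C(20,3) = 1140.
26334 − 1140 = 25194.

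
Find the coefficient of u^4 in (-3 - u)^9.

-30618

The general term is C(9,j)·(-3)^j·(-u)^(9-j); the u^4 term has j = 5.
C(9,5) = 126.
Coefficient = C(9,5) · (-3)^5 = 126 · (-243) = -30618.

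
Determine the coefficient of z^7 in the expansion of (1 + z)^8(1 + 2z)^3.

1408

Coefficient of z^7 = Σ_{j} C(8,j)·1^j·C(3,7-j)·2^(7-j) for j from 4 to 7.
= 560 + 672 + 168 + 8 = 1408.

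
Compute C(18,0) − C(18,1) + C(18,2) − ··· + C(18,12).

The partial alternating sum Σ_{k=0}^{12} (−1)^k C(18,k) = (−1)^12 C(17,12) = 6188.

6188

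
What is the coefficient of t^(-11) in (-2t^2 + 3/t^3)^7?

20412

General term: C(7,j)·(-2t^2)^j·(3/t^3)^(7-j), with t-exponent 2j − 3(7−j) = 5j − 21.
Set 5j − 21 = -11: j = 2.
C(7,2) = 21; (-2)^2 = 4; 3^5 = 243.
Coefficient = 21 · 4 · 243 = 20412.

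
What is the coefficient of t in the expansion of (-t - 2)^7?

-448

The general term is C(7,j)·(-t)^j·(-2)^(7-j); the t^1 term has j = 1.
C(7,1) = 7.
Coefficient = C(7,1) · (-1)^1 · (-2)^6 = 7 · (-1) · 64 = -448.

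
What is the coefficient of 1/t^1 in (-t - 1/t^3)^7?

-21

General term: C(7,j)·(-t)^j·(-1/t^3)^(7-j), with t-exponent 1j − 3(7−j) = 4j − 21.
Set 4j − 21 = -1: j = 5.
C(7,5) = 21; (-1)^5 = -1; (-1)^2 = 1.
Coefficient = 21 · (-1) · 1 = -21.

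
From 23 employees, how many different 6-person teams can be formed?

100947

This is C(23,6) = 100947.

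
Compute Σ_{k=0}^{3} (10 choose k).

176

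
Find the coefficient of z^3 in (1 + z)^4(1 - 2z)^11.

-568

Coefficient of z^3 = Σ_{j} C(4,j)·1^j·C(11,3-j)·(-2)^(3-j) for j from 0 to 3.
= (-1320) + 880 + (-132) + 4 = -568.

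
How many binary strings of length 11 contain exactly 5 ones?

462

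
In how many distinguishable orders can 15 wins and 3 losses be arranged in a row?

816

Choose positions for the wins: C(18,15) = 816.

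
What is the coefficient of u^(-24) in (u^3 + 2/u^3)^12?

General term: C(12,j)·(u^3)^j·(2/u^3)^(12-j), with u-exponent 3j − 3(12−j) = 6j − 36.
Set 6j − 36 = -24: j = 2.
C(12,2) = 66; 1^2 = 1; 2^10 = 1024.
Coefficient = 66 · 1 · 1024 = 67584.

67584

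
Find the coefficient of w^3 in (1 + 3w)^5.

The general term is C(5,j)·(1)^j·(3w)^(5-j); the w^3 term has j = 2.
C(5,2) = 10.
Coefficient = C(5,2) · 3^3 = 10 · 27 = 270.

270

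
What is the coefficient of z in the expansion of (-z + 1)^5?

The general term is C(5,j)·(-z)^j·(1)^(5-j); the z^1 term has j = 1.
C(5,1) = 5.
Coefficient = C(5,1) · (-1)^1 = 5 · (-1) = -5.

-5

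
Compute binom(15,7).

6435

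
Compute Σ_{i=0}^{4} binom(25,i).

15276

1 + 25 + 300 + 2300 + 12650 = 15276.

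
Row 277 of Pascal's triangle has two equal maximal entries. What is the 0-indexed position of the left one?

For odd n = 277, C(277,m) peaks at m = (n−1)/2 and (n+1)/2; the smaller is 138.

138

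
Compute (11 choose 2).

55

C(11,2) = (11·10) / 2! = 110 / 2 = 55.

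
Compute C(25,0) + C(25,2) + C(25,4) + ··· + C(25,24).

Even-r terms of row 25 sum to 2^24 = 16777216.

16777216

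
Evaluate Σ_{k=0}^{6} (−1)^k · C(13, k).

924

The partial alternating sum Σ_{k=0}^{6} (−1)^k C(13,k) = (−1)^6 C(12,6) = 924.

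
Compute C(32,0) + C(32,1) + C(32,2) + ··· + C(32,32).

4294967296

Setting x = 1 in (1+x)^32 gives Σ C(32,i) = 2^32 = 4294967296.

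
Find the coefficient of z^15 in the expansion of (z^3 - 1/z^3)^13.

General term: C(13,j)·(z^3)^j·(-1/z^3)^(13-j), with z-exponent 3j − 3(13−j) = 6j − 39.
Set 6j − 39 = 15: j = 9.
C(13,9) = 715; 1^9 = 1; (-1)^4 = 1.
Coefficient = 715 · 1 · 1 = 715.

715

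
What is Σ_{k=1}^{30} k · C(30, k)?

Since k·C(30,k) = 30·C(29,k−1), the sum is 30·2^29 = 30·536870912 = 16106127360.

16106127360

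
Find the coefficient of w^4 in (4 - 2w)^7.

35840

The general term is C(7,j)·(4)^j·(-2w)^(7-j); the w^4 term has j = 3.
C(7,3) = 35.
Coefficient = C(7,3) · 4^3 · (-2)^4 = 35 · 64 · 16 = 35840.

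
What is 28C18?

C(28,18) = C(28,10) by symmetry.
C(28,10) = (28·27·26·25·24·23·22·21·20·19) / 10! = 47621141568000 / 3628800 = 13123110.

13123110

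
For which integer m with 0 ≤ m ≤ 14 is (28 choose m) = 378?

C(28,m) increases on 0 ≤ m ≤ 14. C(28,1) = 28 and C(28,2) = 378, so m = 2.

2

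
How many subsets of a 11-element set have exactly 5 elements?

462

Choose the 5 positions: C(11,5) = 462.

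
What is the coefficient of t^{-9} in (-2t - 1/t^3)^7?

General term: C(7,j)·(-2t)^j·(-1/t^3)^(7-j), with t-exponent 1j − 3(7−j) = 4j − 21.
Set 4j − 21 = -9: j = 3.
C(7,3) = 35; (-2)^3 = -8; (-1)^4 = 1.
Coefficient = 35 · (-8) · 1 = -280.

-280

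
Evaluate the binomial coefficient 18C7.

31824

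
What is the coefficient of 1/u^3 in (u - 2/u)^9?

General term: C(9,j)·(u)^j·(-2/u)^(9-j), with u-exponent 1j − 1(9−j) = 2j − 9.
Set 2j − 9 = -3: j = 3.
C(9,3) = 84; 1^3 = 1; (-2)^6 = 64.
Coefficient = 84 · 1 · 64 = 5376.

5376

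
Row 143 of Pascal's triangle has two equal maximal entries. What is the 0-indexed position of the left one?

71

For odd n = 143, C(143,i) peaks at i = (n−1)/2 and (n+1)/2; the lesser is 71.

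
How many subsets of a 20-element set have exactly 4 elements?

4845

Choose the 4 positions: C(20,4) = 4845.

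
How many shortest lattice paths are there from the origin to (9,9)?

48620

Each path is a sequence of 18 steps with 9 rights: C(18,9) = 48620.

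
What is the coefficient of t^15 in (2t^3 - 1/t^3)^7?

-448

General term: C(7,j)·(2t^3)^j·(-1/t^3)^(7-j), with t-exponent 3j − 3(7−j) = 6j − 21.
Set 6j − 21 = 15: j = 6.
C(7,6) = 7; 2^6 = 64; (-1)^1 = -1.
Coefficient = 7 · 64 · (-1) = -448.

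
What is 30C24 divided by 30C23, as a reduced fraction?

7/24

C(n,k+1)/C(n,k) = (n−k)/(k+1) = (30−23)/(23+1) = 7/24.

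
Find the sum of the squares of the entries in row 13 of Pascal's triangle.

Σ C(13,r)² is the coefficient of x^13 in (1+x)^13(1+x)^13 = (1+x)^26, i.e. C(26,13) = 10400600.

10400600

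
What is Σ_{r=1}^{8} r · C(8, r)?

Differentiating (1+x)^8 and setting x=1: Σ r·C(8,r) = 8·2^7 = 1024.

1024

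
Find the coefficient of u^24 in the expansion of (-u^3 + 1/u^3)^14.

General term: C(14,j)·(-u^3)^j·(1/u^3)^(14-j), with u-exponent 3j − 3(14−j) = 6j − 42.
Set 6j − 42 = 24: j = 11.
C(14,11) = 364; (-1)^11 = -1; 1^3 = 1.
Coefficient = 364 · (-1) · 1 = -364.

-364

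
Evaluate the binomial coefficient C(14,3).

C(14,3) = (14·13·12) / 3! = 2184 / 6 = 364.

364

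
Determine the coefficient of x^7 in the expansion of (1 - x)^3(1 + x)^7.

Coefficient of x^7 = Σ_{j} C(3,j)·(-1)^j·C(7,7-j)·1^(7-j) for j from 0 to 3.
= 1 + (-21) + 63 + (-35) = 8.

8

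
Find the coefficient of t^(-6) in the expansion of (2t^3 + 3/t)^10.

General term: C(10,j)·(2t^3)^j·(3/t)^(10-j), with t-exponent 3j − 1(10−j) = 4j − 10.
Set 4j − 10 = -6: j = 1.
C(10,1) = 10; 2^1 = 2; 3^9 = 19683.
Coefficient = 10 · 2 · 19683 = 393660.

393660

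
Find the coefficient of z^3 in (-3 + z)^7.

2835

The general term is C(7,j)·(-3)^j·(z)^(7-j); the z^3 term has j = 4.
C(7,4) = 35.
Coefficient = C(7,4) · (-3)^4 = 35 · 81 = 2835.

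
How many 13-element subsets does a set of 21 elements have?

203490

C(21,13) = C(21,8) by symmetry.
C(21,8) = (21·20·19·18·17·16·15·14) / 8! = 8204716800 / 40320 = 203490.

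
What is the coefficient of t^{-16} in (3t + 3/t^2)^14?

General term: C(14,j)·(3t)^j·(3/t^2)^(14-j), with t-exponent 1j − 2(14−j) = 3j − 28.
Set 3j − 28 = -16: j = 4.
C(14,4) = 1001; 3^4 = 81; 3^10 = 59049.
Coefficient = 1001 · 81 · 59049 = 4787751969.

4787751969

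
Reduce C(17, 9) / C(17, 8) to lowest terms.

1

C(n,k+1)/C(n,k) = (n−k)/(k+1) = (17−8)/(8+1) = 9/9 = 1.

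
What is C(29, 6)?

475020

C(29,6) = (29·28·27·26·25·24) / 6! = 342014400 / 720 = 475020.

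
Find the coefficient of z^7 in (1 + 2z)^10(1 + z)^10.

Coefficient of z^7 = Σ_{j} C(10,j)·2^j·C(10,7-j)·1^(7-j) for j from 0 to 7.
= 120 + 4200 + 45360 + 201600 + 403200 + 362880 + 134400 + 15360 = 1167120.

1167120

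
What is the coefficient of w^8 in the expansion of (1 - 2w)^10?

The general term is C(10,j)·(1)^j·(-2w)^(10-j); the w^8 term has j = 2.
C(10,2) = 45.
Coefficient = C(10,2) · (-2)^8 = 45 · 256 = 11520.

11520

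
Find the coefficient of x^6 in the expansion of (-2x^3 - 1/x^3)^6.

General term: C(6,j)·(-2x^3)^j·(-1/x^3)^(6-j), with x-exponent 3j − 3(6−j) = 6j − 18.
Set 6j − 18 = 6: j = 4.
C(6,4) = 15; (-2)^4 = 16; (-1)^2 = 1.
Coefficient = 15 · 16 · 1 = 240.

240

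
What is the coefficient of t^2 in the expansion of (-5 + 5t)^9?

-70312500

The general term is C(9,j)·(-5)^j·(5t)^(9-j); the t^2 term has j = 7.
C(9,7) = 36.
Coefficient = C(9,7) · (-5)^7 · 5^2 = 36 · (-78125) · 25 = -70312500.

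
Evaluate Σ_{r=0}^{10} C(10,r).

1024

Setting x = 1 in (1+x)^10 gives Σ C(10,r) = 2^10 = 1024.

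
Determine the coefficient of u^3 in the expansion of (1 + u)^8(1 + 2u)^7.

Coefficient of u^3 = Σ_{j} C(8,j)·1^j·C(7,3-j)·2^(3-j) for j from 0 to 3.
= 280 + 672 + 392 + 56 = 1400.

1400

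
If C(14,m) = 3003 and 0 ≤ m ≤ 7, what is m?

6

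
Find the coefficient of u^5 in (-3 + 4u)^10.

The general term is C(10,j)·(-3)^j·(4u)^(10-j); the u^5 term has j = 5.
C(10,5) = 252.
Coefficient = C(10,5) · (-3)^5 · 4^5 = 252 · (-243) · 1024 = -62705664.

-62705664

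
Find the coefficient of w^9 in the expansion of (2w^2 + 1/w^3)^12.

112640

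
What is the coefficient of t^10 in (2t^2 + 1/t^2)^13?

366080

General term: C(13,j)·(2t^2)^j·(1/t^2)^(13-j), with t-exponent 2j − 2(13−j) = 4j − 26.
Set 4j − 26 = 10: j = 9.
C(13,9) = 715; 2^9 = 512; 1^4 = 1.
Coefficient = 715 · 512 · 1 = 366080.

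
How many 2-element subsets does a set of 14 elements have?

C(14,2) = (14·13) / 2! = 182 / 2 = 91.

91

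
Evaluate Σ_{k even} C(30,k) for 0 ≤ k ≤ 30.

Even-k terms of row 30 sum to 2^29 = 536870912.

536870912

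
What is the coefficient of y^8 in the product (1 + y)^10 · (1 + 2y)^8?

679757

Coefficient of y^8 = Σ_{j} C(10,j)·1^j·C(8,8-j)·2^(8-j) for j from 0 to 8.
= 256 + 10240 + 80640 + 215040 + 235200 + 112896 + 23520 + 1920 + 45 = 679757.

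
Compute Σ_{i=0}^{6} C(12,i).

2510

1 + 12 + 66 + 220 + 495 + 792 + 924 = 2510.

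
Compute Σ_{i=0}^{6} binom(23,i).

145499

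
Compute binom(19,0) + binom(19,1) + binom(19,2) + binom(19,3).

1160

1 + 19 + 171 + 969 = 1160.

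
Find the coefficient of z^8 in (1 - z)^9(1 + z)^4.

-9

Coefficient of z^8 = Σ_{j} C(9,j)·(-1)^j·C(4,8-j)·1^(8-j) for j from 4 to 8.
= 126 + (-504) + 504 + (-144) + 9 = -9.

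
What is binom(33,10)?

C(33,10) = (33·32·31·30·29·28·27·26·25·24) / 10! = 335885501952000 / 3628800 = 92561040.

92561040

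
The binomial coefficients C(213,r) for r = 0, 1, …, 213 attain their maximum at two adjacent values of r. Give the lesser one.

For odd n = 213, C(213,r) peaks at r = (n−1)/2 and (n+1)/2; the lesser is 106.

106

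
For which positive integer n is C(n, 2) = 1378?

53

n(n−1)/2 = 1378 ⇒ n(n−1) = 2756. Since 53·52 = 2756, n = 53.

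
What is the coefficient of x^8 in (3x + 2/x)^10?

393660

General term: C(10,j)·(3x)^j·(2/x)^(10-j), with x-exponent 1j − 1(10−j) = 2j − 10.
Set 2j − 10 = 8: j = 9.
C(10,9) = 10; 3^9 = 19683; 2^1 = 2.
Coefficient = 10 · 19683 · 2 = 393660.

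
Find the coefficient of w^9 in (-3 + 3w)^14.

The general term is C(14,j)·(-3)^j·(3w)^(14-j); the w^9 term has j = 5.
C(14,5) = 2002.
Coefficient = C(14,5) · (-3)^5 · 3^9 = 2002 · (-243) · 19683 = -9575503938.

-9575503938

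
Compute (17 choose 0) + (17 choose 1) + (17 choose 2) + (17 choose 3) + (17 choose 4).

1 + 17 + 136 + 680 + 2380 = 3214.

3214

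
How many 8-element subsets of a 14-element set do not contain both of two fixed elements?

All 8-subsets: C(14,8) = 3003. Those containing both fixed elements: C(12,6) = 924.
3003 − 924 = 2079.

2079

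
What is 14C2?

91

C(14,2) = (14·13) / 2! = 182 / 2 = 91.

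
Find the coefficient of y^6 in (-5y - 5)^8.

10937500

The general term is C(8,j)·(-5y)^j·(-5)^(8-j); the y^6 term has j = 6.
C(8,6) = 28.
Coefficient = C(8,6) · (-5)^6 · (-5)^2 = 28 · 15625 · 25 = 10937500.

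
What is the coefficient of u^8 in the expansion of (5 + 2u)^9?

11520

The general term is C(9,j)·(5)^j·(2u)^(9-j); the u^8 term has j = 1.
C(9,1) = 9.
Coefficient = C(9,1) · 5^1 · 2^8 = 9 · 5 · 256 = 11520.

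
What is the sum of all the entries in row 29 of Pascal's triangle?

Setting x = 1 in (1+x)^29 gives Σ C(29,i) = 2^29 = 536870912.

536870912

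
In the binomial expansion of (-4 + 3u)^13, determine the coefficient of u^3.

The general term is C(13,j)·(-4)^j·(3u)^(13-j); the u^3 term has j = 10.
C(13,10) = 286.
Coefficient = C(13,10) · (-4)^10 · 3^3 = 286 · 1048576 · 27 = 8097103872.

8097103872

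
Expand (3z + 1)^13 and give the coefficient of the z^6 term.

The general term is C(13,j)·(3z)^j·(1)^(13-j); the z^6 term has j = 6.
C(13,6) = 1716.
Coefficient = C(13,6) · 3^6 = 1716 · 729 = 1250964.

1250964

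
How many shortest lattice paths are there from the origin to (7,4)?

Each path is a sequence of 11 steps with 7 rights: C(11,7) = 330.

330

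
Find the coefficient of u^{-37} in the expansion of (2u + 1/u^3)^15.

General term: C(15,j)·(2u)^j·(1/u^3)^(15-j), with u-exponent 1j − 3(15−j) = 4j − 45.
Set 4j − 45 = -37: j = 2.
C(15,2) = 105; 2^2 = 4; 1^13 = 1.
Coefficient = 105 · 4 · 1 = 420.

420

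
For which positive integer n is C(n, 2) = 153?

18

n(n−1)/2 = 153 ⇒ n(n−1) = 306. Since 18·17 = 306, n = 18.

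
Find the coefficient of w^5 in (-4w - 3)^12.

1773674496

The general term is C(12,j)·(-4w)^j·(-3)^(12-j); the w^5 term has j = 5.
C(12,5) = 792.
Coefficient = C(12,5) · (-4)^5 · (-3)^7 = 792 · (-1024) · (-2187) = 1773674496.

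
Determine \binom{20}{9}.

C(20,9) = (20·19·18·17·16·15·14·13·12) / 9! = 60949324800 / 362880 = 167960.

167960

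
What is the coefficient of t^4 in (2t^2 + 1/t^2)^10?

General term: C(10,j)·(2t^2)^j·(1/t^2)^(10-j), with t-exponent 2j − 2(10−j) = 4j − 20.
Set 4j − 20 = 4: j = 6.
C(10,6) = 210; 2^6 = 64; 1^4 = 1.
Coefficient = 210 · 64 · 1 = 13440.

13440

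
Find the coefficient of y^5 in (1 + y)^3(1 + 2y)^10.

Coefficient of y^5 = Σ_{j} C(3,j)·1^j·C(10,5-j)·2^(5-j) for j from 0 to 3.
= 8064 + 10080 + 2880 + 180 = 21204.

21204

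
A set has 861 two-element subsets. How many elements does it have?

42

n(n−1)/2 = 861 ⇒ n(n−1) = 1722. Since 42·41 = 1722, n = 42.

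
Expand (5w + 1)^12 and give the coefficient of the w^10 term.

The general term is C(12,j)·(5w)^j·(1)^(12-j); the w^10 term has j = 10.
C(12,10) = 66.
Coefficient = C(12,10) · 5^10 = 66 · 9765625 = 644531250.

644531250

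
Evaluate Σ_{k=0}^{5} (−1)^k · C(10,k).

-126

The partial alternating sum Σ_{k=0}^{5} (−1)^k C(10,k) = (−1)^5 C(9,5) = -126.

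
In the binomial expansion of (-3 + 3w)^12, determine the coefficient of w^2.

The general term is C(12,j)·(-3)^j·(3w)^(12-j); the w^2 term has j = 10.
C(12,10) = 66.
Coefficient = C(12,10) · (-3)^10 · 3^2 = 66 · 59049 · 9 = 35075106.

35075106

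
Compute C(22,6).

74613

C(22,6) = (22·21·20·19·18·17) / 6! = 53721360 / 720 = 74613.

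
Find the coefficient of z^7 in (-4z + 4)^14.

-921270484992

The general term is C(14,j)·(-4z)^j·(4)^(14-j); the z^7 term has j = 7.
C(14,7) = 3432.
Coefficient = C(14,7) · (-4)^7 · 4^7 = 3432 · (-16384) · 16384 = -921270484992.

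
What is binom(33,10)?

92561040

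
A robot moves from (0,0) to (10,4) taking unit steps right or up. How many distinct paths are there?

1001

Each path is a sequence of 14 steps with 10 rights: C(14,10) = 1001.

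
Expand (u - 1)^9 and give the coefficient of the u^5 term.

The general term is C(9,j)·(u)^j·(-1)^(9-j); the u^5 term has j = 5.
C(9,5) = 126.
Coefficient = C(9,5) = 126.

126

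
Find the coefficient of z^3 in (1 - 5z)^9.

-10500

The general term is C(9,j)·(1)^j·(-5z)^(9-j); the z^3 term has j = 6.
C(9,6) = 84.
Coefficient = C(9,6) · (-5)^3 = 84 · (-125) = -10500.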